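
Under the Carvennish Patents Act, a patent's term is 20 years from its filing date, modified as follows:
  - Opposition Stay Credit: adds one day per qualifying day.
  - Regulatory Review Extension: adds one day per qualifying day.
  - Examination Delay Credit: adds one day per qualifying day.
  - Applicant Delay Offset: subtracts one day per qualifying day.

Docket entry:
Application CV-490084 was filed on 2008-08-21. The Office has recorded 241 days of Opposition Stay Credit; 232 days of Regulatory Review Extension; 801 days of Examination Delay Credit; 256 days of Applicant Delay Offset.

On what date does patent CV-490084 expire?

June 5, 2031

Base term: filing date + 20 years → 21 August 2028.
Opposition Stay Credit: +241 days → 19 April 2029.
Regulatory Review Extension: +232 days → 7 December 2029.
Examination Delay Credit: +801 days → 16 February 2032.
Applicant Delay Offset: −256 days → 5 June 2031.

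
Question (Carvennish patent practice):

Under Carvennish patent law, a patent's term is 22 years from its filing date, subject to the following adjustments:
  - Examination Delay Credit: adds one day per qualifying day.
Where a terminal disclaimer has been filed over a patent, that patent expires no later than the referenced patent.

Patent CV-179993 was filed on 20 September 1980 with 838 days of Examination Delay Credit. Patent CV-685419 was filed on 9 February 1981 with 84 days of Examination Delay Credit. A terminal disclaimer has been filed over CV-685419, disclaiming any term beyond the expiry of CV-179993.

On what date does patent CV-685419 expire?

Natural term of CV-685419:
  Base: filing + 22 years → 9 February 2003.
  Examination Delay Credit: +84 days → 4 May 2003.
Expiry of referenced patent CV-179993:
  Base: filing + 22 years → 20 September 2002.
  Examination Delay Credit: +838 days → 5 January 2005.
Terminal disclaimer: CV-685419 expires on the earlier of 4 May 2003 and 5 January 2005.

2003-05-04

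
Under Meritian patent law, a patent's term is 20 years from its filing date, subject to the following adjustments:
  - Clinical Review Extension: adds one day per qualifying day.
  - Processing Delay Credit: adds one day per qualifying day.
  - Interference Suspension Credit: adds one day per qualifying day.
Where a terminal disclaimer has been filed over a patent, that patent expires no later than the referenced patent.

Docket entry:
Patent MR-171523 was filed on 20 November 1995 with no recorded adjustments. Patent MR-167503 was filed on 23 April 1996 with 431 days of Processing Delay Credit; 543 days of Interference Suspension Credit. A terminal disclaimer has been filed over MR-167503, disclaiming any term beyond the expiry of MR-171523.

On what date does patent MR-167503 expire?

2015-11-20

Natural term of MR-167503:
  Base: filing + 20 years → 23 April 2016.
  Processing Delay Credit: +431 days → 28 June 2017.
  Interference Suspension Credit: +543 days → 23 December 2018.
Expiry of referenced patent MR-171523:
  Base: filing + 20 years → 20 November 2015.
Terminal disclaimer: MR-167503 expires on the earlier of 23 December 2018 and 20 November 2015.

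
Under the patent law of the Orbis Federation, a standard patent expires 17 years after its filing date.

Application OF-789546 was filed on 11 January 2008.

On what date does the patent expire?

Filing date + 17 years → 11 January 2025.

January 11, 2025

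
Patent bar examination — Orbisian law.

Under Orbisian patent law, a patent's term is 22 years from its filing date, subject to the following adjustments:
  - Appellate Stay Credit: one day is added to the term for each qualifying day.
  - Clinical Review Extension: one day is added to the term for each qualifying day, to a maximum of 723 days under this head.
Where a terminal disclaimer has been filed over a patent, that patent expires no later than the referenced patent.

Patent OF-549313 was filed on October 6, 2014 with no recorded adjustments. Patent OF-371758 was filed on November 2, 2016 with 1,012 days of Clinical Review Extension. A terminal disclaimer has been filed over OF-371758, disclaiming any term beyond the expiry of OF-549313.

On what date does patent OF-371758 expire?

2036-10-06

Natural term of OF-371758:
  Base: filing + 22 years → 2 November 2038.
  Clinical Review Extension: 1012 days claimed exceeds the 723-day cap, so +723 days → 25 October 2040.
Expiry of referenced patent OF-549313:
  Base: filing + 22 years → 6 October 2036.
Terminal disclaimer: OF-371758 expires on the earlier of 25 October 2040 and 6 October 2036.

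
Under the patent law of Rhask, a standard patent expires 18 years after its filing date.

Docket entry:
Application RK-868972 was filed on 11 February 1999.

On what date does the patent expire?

February 11, 2017

Filing date + 18 years → 11 February 2017.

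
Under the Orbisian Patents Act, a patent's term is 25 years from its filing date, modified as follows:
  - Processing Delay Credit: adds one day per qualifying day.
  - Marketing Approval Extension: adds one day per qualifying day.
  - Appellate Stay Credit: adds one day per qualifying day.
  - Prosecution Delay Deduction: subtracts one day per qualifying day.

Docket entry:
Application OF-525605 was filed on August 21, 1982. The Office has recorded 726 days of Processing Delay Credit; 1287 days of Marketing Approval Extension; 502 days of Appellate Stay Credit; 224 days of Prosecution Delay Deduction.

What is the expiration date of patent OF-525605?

November 28, 2013

Base term: filing date + 25 years → 21 August 2007.
Processing Delay Credit: +726 days → 16 August 2009.
Marketing Approval Extension: +1287 days → 23 February 2013.
Appellate Stay Credit: +502 days → 10 July 2014.
Prosecution Delay Deduction: −224 days → 28 November 2013.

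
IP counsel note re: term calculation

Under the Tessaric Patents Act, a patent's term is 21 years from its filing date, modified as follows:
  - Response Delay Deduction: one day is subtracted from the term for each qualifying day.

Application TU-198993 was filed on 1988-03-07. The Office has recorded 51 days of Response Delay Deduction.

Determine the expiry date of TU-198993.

January 15, 2009

Base term: filing date + 21 years → 7 March 2009.
Response Delay Deduction: −51 days → 15 January 2009.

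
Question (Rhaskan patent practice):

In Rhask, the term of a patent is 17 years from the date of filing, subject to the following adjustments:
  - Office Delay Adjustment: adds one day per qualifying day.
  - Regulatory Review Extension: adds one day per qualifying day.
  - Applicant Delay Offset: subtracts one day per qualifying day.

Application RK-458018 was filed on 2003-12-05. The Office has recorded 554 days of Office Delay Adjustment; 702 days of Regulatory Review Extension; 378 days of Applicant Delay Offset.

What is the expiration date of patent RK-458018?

2023-05-02

Base term: filing date + 17 years → 5 December 2020.
Office Delay Adjustment: +554 days → 12 June 2022.
Regulatory Review Extension: +702 days → 14 May 2024.
Applicant Delay Offset: −378 days → 2 May 2023.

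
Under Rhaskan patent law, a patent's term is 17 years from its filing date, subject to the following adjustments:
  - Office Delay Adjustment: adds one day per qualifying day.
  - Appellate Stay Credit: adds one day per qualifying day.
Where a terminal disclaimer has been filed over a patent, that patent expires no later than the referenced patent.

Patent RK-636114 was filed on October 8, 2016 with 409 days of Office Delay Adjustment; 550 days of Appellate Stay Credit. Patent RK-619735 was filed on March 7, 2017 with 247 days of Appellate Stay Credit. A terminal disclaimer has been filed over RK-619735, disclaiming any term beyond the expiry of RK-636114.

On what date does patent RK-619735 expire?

November 9, 2034

Natural term of RK-619735:
  Base: filing + 17 years → 7 March 2034.
  Appellate Stay Credit: +247 days → 9 November 2034.
Expiry of referenced patent RK-636114:
  Base: filing + 17 years → 8 October 2033.
  Office Delay Adjustment: +409 days → 21 November 2034.
  Appellate Stay Credit: +550 days → 24 May 2036.
Terminal disclaimer: RK-619735 expires on the earlier of 9 November 2034 and 24 May 2036.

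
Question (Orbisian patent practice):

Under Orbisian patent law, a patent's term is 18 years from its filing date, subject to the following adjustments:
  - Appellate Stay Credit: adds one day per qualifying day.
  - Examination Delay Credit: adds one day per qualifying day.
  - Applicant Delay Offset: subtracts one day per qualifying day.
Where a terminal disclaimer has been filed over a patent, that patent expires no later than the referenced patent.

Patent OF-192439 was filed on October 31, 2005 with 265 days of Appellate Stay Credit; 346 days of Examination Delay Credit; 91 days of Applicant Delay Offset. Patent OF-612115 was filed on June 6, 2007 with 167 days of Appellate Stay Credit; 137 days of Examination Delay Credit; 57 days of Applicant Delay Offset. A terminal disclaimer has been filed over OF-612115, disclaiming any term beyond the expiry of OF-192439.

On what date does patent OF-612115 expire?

2025-04-03

Natural term of OF-612115:
  Base: filing + 18 years → 6 June 2025.
  Appellate Stay Credit: +167 days → 20 November 2025.
  Examination Delay Credit: +137 days → 6 April 2026.
  Applicant Delay Offset: −57 days → 8 February 2026.
Expiry of referenced patent OF-192439:
  Base: filing + 18 years → 31 October 2023.
  Appellate Stay Credit: +265 days → 22 July 2024.
  Examination Delay Credit: +346 days → 3 July 2025.
  Applicant Delay Offset: −91 days → 3 April 2025.
Terminal disclaimer: OF-612115 expires on the earlier of 8 February 2026 and 3 April 2025.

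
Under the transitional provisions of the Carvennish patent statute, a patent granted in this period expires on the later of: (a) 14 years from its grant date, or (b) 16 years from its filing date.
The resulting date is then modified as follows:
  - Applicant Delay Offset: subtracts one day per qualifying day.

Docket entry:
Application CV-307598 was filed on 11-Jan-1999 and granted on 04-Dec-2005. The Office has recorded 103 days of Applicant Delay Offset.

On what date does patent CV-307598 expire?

(a) grant + 14 years → 4 December 2019.
(b) filing + 16 years → 11 January 2015.
Later of the two: 4 December 2019.
Applicant Delay Offset: −103 days → 23 August 2019.

August 23, 2019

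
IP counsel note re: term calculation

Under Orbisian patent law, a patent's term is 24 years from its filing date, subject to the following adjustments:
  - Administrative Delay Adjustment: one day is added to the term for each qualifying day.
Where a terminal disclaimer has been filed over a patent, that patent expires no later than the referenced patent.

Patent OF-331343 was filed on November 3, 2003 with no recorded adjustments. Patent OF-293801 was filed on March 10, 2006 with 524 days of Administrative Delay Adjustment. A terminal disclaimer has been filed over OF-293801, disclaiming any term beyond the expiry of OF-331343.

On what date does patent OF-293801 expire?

Natural term of OF-293801:
  Base: filing + 24 years → 10 March 2030.
  Administrative Delay Adjustment: +524 days → 16 August 2031.
Expiry of referenced patent OF-331343:
  Base: filing + 24 years → 3 November 2027.
Terminal disclaimer: OF-293801 expires on the earlier of 16 August 2031 and 3 November 2027.

2027-11-03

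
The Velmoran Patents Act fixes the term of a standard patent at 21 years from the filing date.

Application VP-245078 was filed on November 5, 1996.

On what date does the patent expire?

November 5, 2017

Filing date + 21 years → 5 November 2017.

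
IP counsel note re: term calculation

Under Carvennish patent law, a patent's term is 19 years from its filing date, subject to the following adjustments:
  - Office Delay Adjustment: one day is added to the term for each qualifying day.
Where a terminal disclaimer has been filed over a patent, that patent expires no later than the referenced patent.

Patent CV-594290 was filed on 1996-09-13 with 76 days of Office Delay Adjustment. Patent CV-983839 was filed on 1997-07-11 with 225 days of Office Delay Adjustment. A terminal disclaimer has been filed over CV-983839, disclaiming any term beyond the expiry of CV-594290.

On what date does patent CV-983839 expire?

2015-11-28

Natural term of CV-983839:
  Base: filing + 19 years → 11 July 2016.
  Office Delay Adjustment: +225 days → 21 February 2017.
Expiry of referenced patent CV-594290:
  Base: filing + 19 years → 13 September 2015.
  Office Delay Adjustment: +76 days → 28 November 2015.
Terminal disclaimer: CV-983839 expires on the earlier of 21 February 2017 and 28 November 2015.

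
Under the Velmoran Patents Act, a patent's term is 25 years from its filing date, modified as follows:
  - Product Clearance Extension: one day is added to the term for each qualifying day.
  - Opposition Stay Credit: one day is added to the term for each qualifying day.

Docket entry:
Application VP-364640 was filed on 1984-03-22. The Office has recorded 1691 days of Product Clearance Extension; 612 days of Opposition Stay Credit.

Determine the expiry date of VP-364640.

Base term: filing date + 25 years → 22 March 2009.
Product Clearance Extension: +1691 days → 7 November 2013.
Opposition Stay Credit: +612 days → 12 July 2015.

July 12, 2015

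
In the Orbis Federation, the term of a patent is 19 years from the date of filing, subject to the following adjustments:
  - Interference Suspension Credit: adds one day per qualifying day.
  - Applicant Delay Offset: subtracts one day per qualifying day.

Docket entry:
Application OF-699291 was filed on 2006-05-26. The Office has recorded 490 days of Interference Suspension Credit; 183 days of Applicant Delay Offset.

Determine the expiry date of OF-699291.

Base term: filing date + 19 years → 26 May 2025.
Interference Suspension Credit: +490 days → 28 September 2026.
Applicant Delay Offset: −183 days → 29 March 2026.

March 29, 2026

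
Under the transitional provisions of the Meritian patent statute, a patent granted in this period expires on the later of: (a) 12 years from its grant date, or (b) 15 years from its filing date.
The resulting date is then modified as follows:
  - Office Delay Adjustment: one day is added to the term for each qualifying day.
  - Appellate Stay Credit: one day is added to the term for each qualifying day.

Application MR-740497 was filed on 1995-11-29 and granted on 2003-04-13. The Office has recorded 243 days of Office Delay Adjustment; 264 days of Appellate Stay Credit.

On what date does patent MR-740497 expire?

(a) grant + 12 years → 13 April 2015.
(b) filing + 15 years → 29 November 2010.
Later of the two: 13 April 2015.
Office Delay Adjustment: +243 days → 12 December 2015.
Appellate Stay Credit: +264 days → 1 September 2016.

2016-09-01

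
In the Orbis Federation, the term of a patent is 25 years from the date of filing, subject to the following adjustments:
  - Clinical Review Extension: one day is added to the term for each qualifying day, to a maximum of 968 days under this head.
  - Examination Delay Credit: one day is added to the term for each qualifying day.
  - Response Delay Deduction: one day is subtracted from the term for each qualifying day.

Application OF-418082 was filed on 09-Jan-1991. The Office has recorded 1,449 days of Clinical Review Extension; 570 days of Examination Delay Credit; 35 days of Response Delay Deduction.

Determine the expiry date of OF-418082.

Base term: filing date + 25 years → 9 January 2016.
Clinical Review Extension: 1449 days claimed exceeds the 968-day cap, so +968 days → 3 September 2018.
Examination Delay Credit: +570 days → 26 March 2020.
Response Delay Deduction: −35 days → 20 February 2020.

February 20, 2020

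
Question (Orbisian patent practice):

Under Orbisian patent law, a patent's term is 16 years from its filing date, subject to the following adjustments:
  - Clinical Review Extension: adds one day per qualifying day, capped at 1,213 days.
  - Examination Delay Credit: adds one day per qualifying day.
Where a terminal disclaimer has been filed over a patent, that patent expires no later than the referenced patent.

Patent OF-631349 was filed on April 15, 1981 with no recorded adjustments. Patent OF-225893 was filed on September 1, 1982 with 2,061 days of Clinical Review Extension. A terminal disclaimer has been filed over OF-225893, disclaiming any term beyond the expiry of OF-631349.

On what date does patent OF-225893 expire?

1997-04-15

Natural term of OF-225893:
  Base: filing + 16 years → 1 September 1998.
  Clinical Review Extension: 2061 days claimed exceeds the 1213-day cap, so +1213 days → 27 December 2001.
Expiry of referenced patent OF-631349:
  Base: filing + 16 years → 15 April 1997.
Terminal disclaimer: OF-225893 expires on the earlier of 27 December 2001 and 15 April 1997.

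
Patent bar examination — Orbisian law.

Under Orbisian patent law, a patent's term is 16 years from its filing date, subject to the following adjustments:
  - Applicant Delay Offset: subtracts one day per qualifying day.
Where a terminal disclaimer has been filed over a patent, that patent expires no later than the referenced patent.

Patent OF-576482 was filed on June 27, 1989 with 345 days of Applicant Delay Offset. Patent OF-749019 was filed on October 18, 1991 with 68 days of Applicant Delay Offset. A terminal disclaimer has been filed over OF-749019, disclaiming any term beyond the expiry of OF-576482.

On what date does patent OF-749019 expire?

July 17, 2004

Natural term of OF-749019:
  Base: filing + 16 years → 18 October 2007.
  Applicant Delay Offset: −68 days → 11 August 2007.
Expiry of referenced patent OF-576482:
  Base: filing + 16 years → 27 June 2005.
  Applicant Delay Offset: −345 days → 17 July 2004.
Terminal disclaimer: OF-749019 expires on the earlier of 11 August 2007 and 17 July 2004.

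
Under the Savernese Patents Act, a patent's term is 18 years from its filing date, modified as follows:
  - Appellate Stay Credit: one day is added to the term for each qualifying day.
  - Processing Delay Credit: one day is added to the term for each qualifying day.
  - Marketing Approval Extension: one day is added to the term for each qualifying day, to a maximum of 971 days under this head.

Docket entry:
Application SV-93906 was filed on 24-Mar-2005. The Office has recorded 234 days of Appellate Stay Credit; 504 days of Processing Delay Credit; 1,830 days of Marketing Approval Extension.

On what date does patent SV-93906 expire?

2027-11-27

Base term: filing date + 18 years → 24 March 2023.
Appellate Stay Credit: +234 days → 13 November 2023.
Processing Delay Credit: +504 days → 31 March 2025.
Marketing Approval Extension: 1830 days claimed exceeds the 971-day cap, so +971 days → 27 November 2027.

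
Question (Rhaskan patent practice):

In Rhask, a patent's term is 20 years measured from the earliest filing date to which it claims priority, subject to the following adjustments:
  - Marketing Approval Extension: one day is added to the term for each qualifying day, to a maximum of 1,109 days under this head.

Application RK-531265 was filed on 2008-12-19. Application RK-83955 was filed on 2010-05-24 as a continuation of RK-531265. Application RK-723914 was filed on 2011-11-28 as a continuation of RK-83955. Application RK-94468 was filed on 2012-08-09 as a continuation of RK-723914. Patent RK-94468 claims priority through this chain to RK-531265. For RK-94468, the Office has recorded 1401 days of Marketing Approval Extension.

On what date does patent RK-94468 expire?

Earliest priority filing: 19 December 2008.
Base term: 19 December 2008 + 20 years → 19 December 2028.
Marketing Approval Extension: 1401 days claimed exceeds the 1109-day cap, so +1109 days → 2 January 2032.

2032-01-02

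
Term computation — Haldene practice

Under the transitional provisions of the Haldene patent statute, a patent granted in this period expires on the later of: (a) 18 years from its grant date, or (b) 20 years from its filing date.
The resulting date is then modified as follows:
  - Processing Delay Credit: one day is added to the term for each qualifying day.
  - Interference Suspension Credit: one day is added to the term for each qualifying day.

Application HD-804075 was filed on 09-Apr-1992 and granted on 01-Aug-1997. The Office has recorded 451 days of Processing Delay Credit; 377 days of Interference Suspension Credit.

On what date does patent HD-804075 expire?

November 6, 2017

(a) grant + 18 years → 1 August 2015.
(b) filing + 20 years → 9 April 2012.
Later of the two: 1 August 2015.
Processing Delay Credit: +451 days → 25 October 2016.
Interference Suspension Credit: +377 days → 6 November 2017.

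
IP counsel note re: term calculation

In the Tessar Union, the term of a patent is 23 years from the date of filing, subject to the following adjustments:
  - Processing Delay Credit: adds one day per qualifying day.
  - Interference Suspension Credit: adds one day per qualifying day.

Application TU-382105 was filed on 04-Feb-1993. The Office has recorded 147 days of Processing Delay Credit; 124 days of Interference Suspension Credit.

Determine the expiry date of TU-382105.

Base term: filing date + 23 years → 4 February 2016.
Processing Delay Credit: +147 days → 30 June 2016.
Interference Suspension Credit: +124 days → 1 November 2016.

November 1, 2016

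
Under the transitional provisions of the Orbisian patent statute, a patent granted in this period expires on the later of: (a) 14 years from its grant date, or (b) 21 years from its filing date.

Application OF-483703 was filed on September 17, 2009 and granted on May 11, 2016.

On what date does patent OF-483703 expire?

2030-09-17

(a) grant + 14 years → 11 May 2030.
(b) filing + 21 years → 17 September 2030.
Later of the two: 17 September 2030.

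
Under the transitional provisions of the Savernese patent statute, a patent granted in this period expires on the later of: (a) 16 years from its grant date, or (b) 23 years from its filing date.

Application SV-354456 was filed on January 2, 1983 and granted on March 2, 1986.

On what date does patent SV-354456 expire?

(a) grant + 16 years → 2 March 2002.
(b) filing + 23 years → 2 January 2006.
Later of the two: 2 January 2006.

January 2, 2006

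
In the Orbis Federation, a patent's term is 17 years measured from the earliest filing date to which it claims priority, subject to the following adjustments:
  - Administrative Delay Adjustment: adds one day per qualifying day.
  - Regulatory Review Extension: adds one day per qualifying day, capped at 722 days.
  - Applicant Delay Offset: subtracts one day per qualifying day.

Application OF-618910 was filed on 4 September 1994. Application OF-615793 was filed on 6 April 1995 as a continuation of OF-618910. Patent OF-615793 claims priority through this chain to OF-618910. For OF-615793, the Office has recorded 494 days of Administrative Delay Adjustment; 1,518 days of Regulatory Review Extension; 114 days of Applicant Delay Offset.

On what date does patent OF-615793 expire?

September 10, 2014

Earliest priority filing: 4 September 1994.
Base term: 4 September 1994 + 17 years → 4 September 2011.
Administrative Delay Adjustment: +494 days → 10 January 2013.
Regulatory Review Extension: 1518 days claimed exceeds the 722-day cap, so +722 days → 2 January 2015.
Applicant Delay Offset: −114 days → 10 September 2014.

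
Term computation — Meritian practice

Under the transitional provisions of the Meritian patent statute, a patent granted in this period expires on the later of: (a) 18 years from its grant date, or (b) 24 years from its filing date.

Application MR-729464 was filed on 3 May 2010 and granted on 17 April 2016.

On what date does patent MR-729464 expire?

(a) grant + 18 years → 17 April 2034.
(b) filing + 24 years → 3 May 2034.
Later of the two: 3 May 2034.

2034-05-03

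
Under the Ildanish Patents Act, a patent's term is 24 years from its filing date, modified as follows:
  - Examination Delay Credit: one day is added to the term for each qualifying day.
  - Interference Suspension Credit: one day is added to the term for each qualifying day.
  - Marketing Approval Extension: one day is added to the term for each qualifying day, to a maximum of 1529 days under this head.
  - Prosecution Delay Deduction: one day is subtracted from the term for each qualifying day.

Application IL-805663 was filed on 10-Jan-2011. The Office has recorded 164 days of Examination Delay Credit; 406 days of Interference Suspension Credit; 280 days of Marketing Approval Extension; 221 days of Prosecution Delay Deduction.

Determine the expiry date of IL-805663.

2036-09-30

Base term: filing date + 24 years → 10 January 2035.
Examination Delay Credit: +164 days → 23 June 2035.
Interference Suspension Credit: +406 days → 2 August 2036.
Marketing Approval Extension: 280 days (within the 1529-day cap) → +280 days → 9 May 2037.
Prosecution Delay Deduction: −221 days → 30 September 2036.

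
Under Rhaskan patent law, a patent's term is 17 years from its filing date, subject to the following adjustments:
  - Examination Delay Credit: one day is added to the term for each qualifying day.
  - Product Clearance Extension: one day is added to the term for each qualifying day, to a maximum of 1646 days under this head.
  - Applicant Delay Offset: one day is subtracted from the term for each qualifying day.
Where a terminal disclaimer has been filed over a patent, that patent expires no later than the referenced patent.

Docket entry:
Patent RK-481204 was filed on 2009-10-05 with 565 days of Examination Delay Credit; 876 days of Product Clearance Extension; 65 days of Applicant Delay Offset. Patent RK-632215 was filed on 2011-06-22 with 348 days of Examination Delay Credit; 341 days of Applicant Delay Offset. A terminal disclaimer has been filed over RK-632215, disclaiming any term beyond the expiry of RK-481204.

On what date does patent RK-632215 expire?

Natural term of RK-632215:
  Base: filing + 17 years → 22 June 2028.
  Examination Delay Credit: +348 days → 5 June 2029.
  Applicant Delay Offset: −341 days → 29 June 2028.
Expiry of referenced patent RK-481204:
  Base: filing + 17 years → 5 October 2026.
  Examination Delay Credit: +565 days → 22 April 2028.
  Product Clearance Extension: 876 days (within the 1646-day cap) → +876 days → 15 September 2030.
  Applicant Delay Offset: −65 days → 12 July 2030.
Terminal disclaimer: RK-632215 expires on the earlier of 29 June 2028 and 12 July 2030.

June 29, 2028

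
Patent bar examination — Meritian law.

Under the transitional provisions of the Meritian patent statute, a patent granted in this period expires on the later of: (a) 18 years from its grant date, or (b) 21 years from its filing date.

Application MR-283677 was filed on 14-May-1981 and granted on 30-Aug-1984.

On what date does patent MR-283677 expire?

2002-08-30

(a) grant + 18 years → 30 August 2002.
(b) filing + 21 years → 14 May 2002.
Later of the two: 30 August 2002.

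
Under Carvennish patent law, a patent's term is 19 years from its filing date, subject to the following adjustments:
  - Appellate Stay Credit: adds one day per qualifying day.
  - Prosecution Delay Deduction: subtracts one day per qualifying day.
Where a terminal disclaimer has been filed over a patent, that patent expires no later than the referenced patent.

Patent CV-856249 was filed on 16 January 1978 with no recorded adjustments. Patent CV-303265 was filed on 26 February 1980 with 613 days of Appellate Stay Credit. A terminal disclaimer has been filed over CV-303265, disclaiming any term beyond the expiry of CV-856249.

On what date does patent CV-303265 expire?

Natural term of CV-303265:
  Base: filing + 19 years → 26 February 1999.
  Appellate Stay Credit: +613 days → 31 October 2000.
Expiry of referenced patent CV-856249:
  Base: filing + 19 years → 16 January 1997.
Terminal disclaimer: CV-303265 expires on the earlier of 31 October 2000 and 16 January 1997.

1997-01-16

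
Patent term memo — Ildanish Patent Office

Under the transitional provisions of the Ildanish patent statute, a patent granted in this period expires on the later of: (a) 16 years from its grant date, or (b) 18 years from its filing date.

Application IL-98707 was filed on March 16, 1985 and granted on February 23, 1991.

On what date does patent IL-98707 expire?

(a) grant + 16 years → 23 February 2007.
(b) filing + 18 years → 16 March 2003.
Later of the two: 23 February 2007.

February 23, 2007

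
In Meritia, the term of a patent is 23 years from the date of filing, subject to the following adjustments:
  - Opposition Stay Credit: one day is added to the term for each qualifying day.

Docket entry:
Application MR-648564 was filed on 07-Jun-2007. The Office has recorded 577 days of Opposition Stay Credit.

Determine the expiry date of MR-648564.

2032-01-05

Base term: filing date + 23 years → 7 June 2030.
Opposition Stay Credit: +577 days → 5 January 2032.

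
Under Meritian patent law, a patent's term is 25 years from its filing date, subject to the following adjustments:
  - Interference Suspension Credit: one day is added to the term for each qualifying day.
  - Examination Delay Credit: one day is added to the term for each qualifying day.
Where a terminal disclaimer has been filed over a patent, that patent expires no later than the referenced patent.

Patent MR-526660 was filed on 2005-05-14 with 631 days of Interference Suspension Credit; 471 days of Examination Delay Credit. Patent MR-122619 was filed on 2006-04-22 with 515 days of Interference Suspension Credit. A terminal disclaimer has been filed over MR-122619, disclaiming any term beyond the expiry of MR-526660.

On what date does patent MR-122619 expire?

September 18, 2032

Natural term of MR-122619:
  Base: filing + 25 years → 22 April 2031.
  Interference Suspension Credit: +515 days → 18 September 2032.
Expiry of referenced patent MR-526660:
  Base: filing + 25 years → 14 May 2030.
  Interference Suspension Credit: +631 days → 4 February 2032.
  Examination Delay Credit: +471 days → 20 May 2033.
Terminal disclaimer: MR-122619 expires on the earlier of 18 September 2032 and 20 May 2033.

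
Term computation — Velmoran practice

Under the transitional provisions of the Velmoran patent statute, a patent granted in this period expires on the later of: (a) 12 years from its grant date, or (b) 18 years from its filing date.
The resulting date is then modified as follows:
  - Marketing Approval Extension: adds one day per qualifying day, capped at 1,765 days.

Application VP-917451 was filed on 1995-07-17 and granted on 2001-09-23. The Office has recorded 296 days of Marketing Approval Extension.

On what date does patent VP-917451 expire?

July 16, 2014

(a) grant + 12 years → 23 September 2013.
(b) filing + 18 years → 17 July 2013.
Later of the two: 23 September 2013.
Marketing Approval Extension: 296 days (within the 1765-day cap) → +296 days → 16 July 2014.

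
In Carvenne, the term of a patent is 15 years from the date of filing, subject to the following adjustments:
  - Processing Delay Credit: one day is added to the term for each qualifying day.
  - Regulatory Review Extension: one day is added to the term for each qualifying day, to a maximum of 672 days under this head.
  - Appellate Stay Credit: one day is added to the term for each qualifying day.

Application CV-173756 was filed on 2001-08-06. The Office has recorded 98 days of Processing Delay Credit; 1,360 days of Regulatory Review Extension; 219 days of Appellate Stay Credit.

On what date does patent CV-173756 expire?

Base term: filing date + 15 years → 6 August 2016.
Processing Delay Credit: +98 days → 12 November 2016.
Regulatory Review Extension: 1360 days claimed exceeds the 672-day cap, so +672 days → 15 September 2018.
Appellate Stay Credit: +219 days → 22 April 2019.

2019-04-22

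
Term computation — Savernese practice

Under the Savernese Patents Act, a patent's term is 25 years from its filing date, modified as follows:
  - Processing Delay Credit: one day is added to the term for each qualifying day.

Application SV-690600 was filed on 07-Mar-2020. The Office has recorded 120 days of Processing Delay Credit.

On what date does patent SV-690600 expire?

Base term: filing date + 25 years → 7 March 2045.
Processing Delay Credit: +120 days → 5 July 2045.

2045-07-05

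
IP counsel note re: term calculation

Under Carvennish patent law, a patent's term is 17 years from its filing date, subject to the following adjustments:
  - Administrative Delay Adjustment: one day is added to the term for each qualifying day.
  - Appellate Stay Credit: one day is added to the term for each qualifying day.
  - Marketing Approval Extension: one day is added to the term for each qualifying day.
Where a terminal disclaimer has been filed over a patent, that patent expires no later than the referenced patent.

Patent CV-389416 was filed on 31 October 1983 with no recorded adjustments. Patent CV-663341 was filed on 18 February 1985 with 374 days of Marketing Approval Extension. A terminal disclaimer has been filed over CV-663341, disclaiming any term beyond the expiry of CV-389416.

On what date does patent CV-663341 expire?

Natural term of CV-663341:
  Base: filing + 17 years → 18 February 2002.
  Marketing Approval Extension: +374 days → 27 February 2003.
Expiry of referenced patent CV-389416:
  Base: filing + 17 years → 31 October 2000.
Terminal disclaimer: CV-663341 expires on the earlier of 27 February 2003 and 31 October 2000.

October 31, 2000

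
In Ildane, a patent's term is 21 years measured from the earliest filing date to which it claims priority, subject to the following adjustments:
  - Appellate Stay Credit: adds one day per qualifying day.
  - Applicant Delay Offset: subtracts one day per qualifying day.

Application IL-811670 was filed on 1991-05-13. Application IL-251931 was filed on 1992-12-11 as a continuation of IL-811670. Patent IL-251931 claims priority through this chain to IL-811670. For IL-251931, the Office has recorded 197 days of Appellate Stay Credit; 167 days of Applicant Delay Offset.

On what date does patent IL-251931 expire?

2012-06-12

Earliest priority filing: 13 May 1991.
Base term: 13 May 1991 + 21 years → 13 May 2012.
Appellate Stay Credit: +197 days → 26 November 2012.
Applicant Delay Offset: −167 days → 12 June 2012.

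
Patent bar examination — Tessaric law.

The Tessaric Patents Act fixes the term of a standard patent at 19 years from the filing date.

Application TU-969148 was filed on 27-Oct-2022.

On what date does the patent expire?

2041-10-27

Filing date + 19 years → 27 October 2041.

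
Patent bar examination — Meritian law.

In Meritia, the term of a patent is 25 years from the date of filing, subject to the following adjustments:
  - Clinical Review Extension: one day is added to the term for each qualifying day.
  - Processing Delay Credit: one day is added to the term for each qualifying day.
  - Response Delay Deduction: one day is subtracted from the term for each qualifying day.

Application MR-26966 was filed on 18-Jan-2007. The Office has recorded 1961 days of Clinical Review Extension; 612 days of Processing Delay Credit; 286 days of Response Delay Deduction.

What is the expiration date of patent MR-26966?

2038-04-23

Base term: filing date + 25 years → 18 January 2032.
Clinical Review Extension: +1961 days → 1 June 2037.
Processing Delay Credit: +612 days → 3 February 2039.
Response Delay Deduction: −286 days → 23 April 2038.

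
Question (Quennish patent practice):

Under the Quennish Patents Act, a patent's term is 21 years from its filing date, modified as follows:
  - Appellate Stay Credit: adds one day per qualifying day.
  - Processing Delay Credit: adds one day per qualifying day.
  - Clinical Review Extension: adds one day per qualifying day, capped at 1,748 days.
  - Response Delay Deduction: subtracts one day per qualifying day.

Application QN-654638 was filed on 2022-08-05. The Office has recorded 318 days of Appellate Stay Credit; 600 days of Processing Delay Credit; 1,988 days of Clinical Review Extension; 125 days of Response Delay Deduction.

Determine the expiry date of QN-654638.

2050-07-20

Base term: filing date + 21 years → 5 August 2043.
Appellate Stay Credit: +318 days → 18 June 2044.
Processing Delay Credit: +600 days → 8 February 2046.
Clinical Review Extension: 1988 days claimed exceeds the 1748-day cap, so +1748 days → 22 November 2050.
Response Delay Deduction: −125 days → 20 July 2050.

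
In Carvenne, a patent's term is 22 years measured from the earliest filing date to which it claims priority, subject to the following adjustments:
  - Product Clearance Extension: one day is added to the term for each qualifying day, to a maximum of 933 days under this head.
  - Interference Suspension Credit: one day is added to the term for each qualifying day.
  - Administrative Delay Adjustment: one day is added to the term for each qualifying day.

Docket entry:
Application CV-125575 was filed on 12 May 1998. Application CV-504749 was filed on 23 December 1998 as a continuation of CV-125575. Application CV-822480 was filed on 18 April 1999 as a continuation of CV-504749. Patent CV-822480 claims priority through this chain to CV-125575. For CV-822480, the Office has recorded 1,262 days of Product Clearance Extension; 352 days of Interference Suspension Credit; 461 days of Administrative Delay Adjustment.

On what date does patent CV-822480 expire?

Earliest priority filing: 12 May 1998.
Base term: 12 May 1998 + 22 years → 12 May 2020.
Product Clearance Extension: 1262 days claimed exceeds the 933-day cap, so +933 days → 1 December 2022.
Interference Suspension Credit: +352 days → 18 November 2023.
Administrative Delay Adjustment: +461 days → 21 February 2025.

2025-02-21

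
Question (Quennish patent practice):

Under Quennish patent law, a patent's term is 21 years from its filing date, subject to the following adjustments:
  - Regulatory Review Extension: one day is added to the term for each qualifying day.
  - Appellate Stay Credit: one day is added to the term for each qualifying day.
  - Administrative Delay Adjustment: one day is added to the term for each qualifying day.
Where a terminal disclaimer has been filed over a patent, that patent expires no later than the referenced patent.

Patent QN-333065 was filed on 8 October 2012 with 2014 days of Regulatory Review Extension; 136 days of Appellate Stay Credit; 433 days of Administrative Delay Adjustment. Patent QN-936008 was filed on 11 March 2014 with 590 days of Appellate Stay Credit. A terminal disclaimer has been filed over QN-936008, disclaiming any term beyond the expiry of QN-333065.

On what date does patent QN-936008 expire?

October 21, 2036

Natural term of QN-936008:
  Base: filing + 21 years → 11 March 2035.
  Appellate Stay Credit: +590 days → 21 October 2036.
Expiry of referenced patent QN-333065:
  Base: filing + 21 years → 8 October 2033.
  Regulatory Review Extension: +2014 days → 14 April 2039.
  Appellate Stay Credit: +136 days → 28 August 2039.
  Administrative Delay Adjustment: +433 days → 3 November 2040.
Terminal disclaimer: QN-936008 expires on the earlier of 21 October 2036 and 3 November 2040.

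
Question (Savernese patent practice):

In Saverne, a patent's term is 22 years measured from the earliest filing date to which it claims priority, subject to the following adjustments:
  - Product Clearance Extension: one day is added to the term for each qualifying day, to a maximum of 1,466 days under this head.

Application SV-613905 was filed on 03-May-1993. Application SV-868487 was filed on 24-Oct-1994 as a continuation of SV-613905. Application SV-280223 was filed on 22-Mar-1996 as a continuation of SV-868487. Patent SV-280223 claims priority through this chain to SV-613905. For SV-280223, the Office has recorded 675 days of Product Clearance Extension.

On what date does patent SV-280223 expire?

Earliest priority filing: 3 May 1993.
Base term: 3 May 1993 + 22 years → 3 May 2015.
Product Clearance Extension: 675 days (within the 1466-day cap) → +675 days → 8 March 2017.

2017-03-08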